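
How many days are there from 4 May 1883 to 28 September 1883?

May 1883: 31 − 4 = 27 days remain.
Then June (30), July (31), August (31): 30 + 31 + 31 = 92 days.
September 1–28, 1883: 28 days.
Total: 27 + 92 + 28 = 147 days.

147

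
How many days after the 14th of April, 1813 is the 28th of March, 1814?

348

Day-of-year of April 14, 1813: 104.
Day-of-year of March 28, 1814: 87.
1813 has 365 days, so 365 − 104 = 261 days remain in 1813.
Total: 261 + 87 = 348 days.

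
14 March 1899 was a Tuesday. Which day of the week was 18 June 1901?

Tuesday

Day-of-year of March 14, 1899: 73.
Day-of-year of June 18, 1901: 169.
1899 has 365 days, so 365 − 73 = 292 days remain in 1899.
Full years: 1900: 365. Sum = 365.
Total: 292 + 365 + 169 = 826 days.
826 is a multiple of 7, so 18 June 1901 falls on the same weekday: Tuesday.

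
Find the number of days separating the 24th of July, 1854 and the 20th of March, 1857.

July 24, 1854 → July 24, 1855: 365 days.
July 24, 1855 → July 24, 1856: 366 days (1856 is a leap year).
July 1856: 31 − 24 = 7 days remain.
Then August (31), September (30), October (31), November (30), December (31), January (31), February 1857 (28): 31 + 30 + 31 + 30 + 31 + 31 + 28 = 212 days.
March 1–20, 1857: 20 days.
Residual: 239 days.
Total: 970 days.

970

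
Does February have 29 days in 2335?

2335 is not a leap year.

No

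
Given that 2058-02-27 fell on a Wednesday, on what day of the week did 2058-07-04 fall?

February 2058: 28 − 27 = 1 day remains (2058 is not a leap year, so February has 28 days).
Then March (31), April (30), May (31), June (30): 31 + 30 + 31 + 30 = 122 days.
July 1–4, 2058: 4 days.
Total: 1 + 122 + 4 = 127 days.
127 mod 7 = 1, so 1 day after Wednesday is Thursday.

Thursday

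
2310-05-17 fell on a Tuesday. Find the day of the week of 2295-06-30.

Sunday

Count forward from the earlier date (June 30, 2295) to the later (May 17, 2310):
From June 30, 2295 to June 30, 2309: 14 years, of which 3 contain a Feb 29 — 11×365 + 3×366 = 5113 days.
(2300 is not a leap year (divisible by 100 but not 400).)
June 2309: 30 − 30 = 0 days remain.
Then 10 full months totalling 304 days.
May 1–17, 2310: 17 days.
Residual: 321 days.
Total: 5434 days.
5434 mod 7 = 2, so 2 days before Tuesday is Sunday.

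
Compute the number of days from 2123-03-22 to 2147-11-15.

From March 22, 2123 to March 22, 2147: 24 years, of which 6 contain a Feb 29 — 18×365 + 6×366 = 8766 days.
March 2147: 31 − 22 = 9 days remain.
Then April (30), May (31), June (30), July (31), August (31), September (30), October (31): 30 + 31 + 30 + 31 + 31 + 30 + 31 = 214 days.
November 1–15, 2147: 15 days.
Residual: 238 days.
Total: 9004 days.

9004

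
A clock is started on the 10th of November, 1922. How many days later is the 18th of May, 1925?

November 10, 1922 → November 10, 1923: 365 days.
November 10, 1923 → November 10, 1924: 366 days (1924 is a leap year).
November 1924: 30 − 10 = 20 days remain.
Then December (31), January (31), February 1925 (28), March (31), April (30): 31 + 31 + 28 + 31 + 30 = 151 days.
May 1–18, 1925: 18 days.
Residual: 189 days.
Total: 920 days.

920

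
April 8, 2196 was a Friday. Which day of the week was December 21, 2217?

From April 8, 2196 to April 8, 2217: 21 years, of which 4 contain a Feb 29 — 17×365 + 4×366 = 7669 days.
(2200 is not a leap year (divisible by 100 but not 400).)
April 2217: 30 − 8 = 22 days remain.
Then May (31), June (30), July (31), August (31), September (30), October (31), November (30): 31 + 30 + 31 + 31 + 30 + 31 + 30 = 214 days.
December 1–21, 2217: 21 days.
Residual: 257 days.
Total: 7926 days.
7926 mod 7 = 2, so 2 days after Friday is Sunday.

Sunday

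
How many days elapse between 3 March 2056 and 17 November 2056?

March 2056: 31 − 3 = 28 days remain.
Then April (30), May (31), June (30), July (31), August (31), September (30), October (31): 30 + 31 + 30 + 31 + 31 + 30 + 31 = 214 days.
November 1–17, 2056: 17 days.
Total: 28 + 214 + 17 = 259 days.

259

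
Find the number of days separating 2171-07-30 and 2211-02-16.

From July 30, 2171 to July 30, 2210: 39 years, of which 9 contain a Feb 29 — 30×365 + 9×366 = 14244 days.
(2200 is not a leap year (divisible by 100 but not 400).)
July 2210: 31 − 30 = 1 day remains.
Then August (31), September (30), October (31), November (30), December (31), January (31): 31 + 30 + 31 + 30 + 31 + 31 = 184 days.
February 1–16, 2211: 16 days (2211 is not a leap year).
Residual: 201 days.
Total: 14445 days.

14445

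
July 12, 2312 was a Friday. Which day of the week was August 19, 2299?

Count forward from the earlier date (August 19, 2299) to the later (July 12, 2312):
Day-of-year of August 19, 2299: 231.
Day-of-year of July 12, 2312: 194.
2299 has 365 days, so 365 − 231 = 134 days remain in 2299.
Full years 2300–2311: 10 common + 2 leap = 10×365 + 2×366 = 4382 days.
Total: 134 + 4382 + 194 = 4710 days.
4710 mod 7 = 6, so 6 days before Friday is Saturday.

Saturday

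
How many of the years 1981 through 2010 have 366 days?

7

Years divisible by 4 in [1981, 2010]: 1984, 1988, 1992, 1996, 2000, 2004, 2008.
2000 is divisible by 400, so still leap.
No century exceptions apply. Count: 7.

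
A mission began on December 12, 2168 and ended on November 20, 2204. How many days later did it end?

13126

From December 12, 2168 to December 12, 2203: 35 years, of which 7 contain a Feb 29 — 28×365 + 7×366 = 12782 days.
(2200 is not a leap year (divisible by 100 but not 400).)
December 2203: 31 − 12 = 19 days remain.
Then 10 full months totalling 305 days.
November 1–20, 2204: 20 days.
Residual: 344 days.
Total: 13126 days.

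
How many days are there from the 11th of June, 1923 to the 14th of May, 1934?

3990

Day-of-year of June 11, 1923: 162.
Day-of-year of May 14, 1934: 134.
1923 has 365 days, so 365 − 162 = 203 days remain in 1923.
Full years 1924–1933: 7 common + 3 leap = 7×365 + 3×366 = 3653 days.
Total: 203 + 3653 + 134 = 3990 days.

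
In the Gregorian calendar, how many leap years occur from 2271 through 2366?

23

Years divisible by 4: 2272, 2276, …, 2364 — 24 in all.
Of these, 2300 is divisible by 100 but not 400, so not leap.
Leap years: 24 − 1 = 23.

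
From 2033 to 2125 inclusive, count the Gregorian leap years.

22

Years divisible by 4: 2036, 2040, …, 2124 — 23 in all.
Of these, 2100 is divisible by 100 but not 400, so not leap.
Leap years: 23 − 1 = 22.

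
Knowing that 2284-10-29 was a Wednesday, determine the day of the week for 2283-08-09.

Thursday

Count forward from the earlier date (August 9, 2283) to the later (October 29, 2284):
Day-of-year of August 9, 2283: 221.
Day-of-year of October 29, 2284: 303.
2283 has 365 days, so 365 − 221 = 144 days remain in 2283.
Total: 144 + 303 = 447 days.
447 mod 7 = 6, so 6 days before Wednesday is Thursday.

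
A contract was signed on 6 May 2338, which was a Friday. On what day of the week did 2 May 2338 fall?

Monday

Count forward from the earlier date (May 2, 2338) to the later (May 6, 2338):
Within May 2338: 6 − 2 = 4 days.
4 mod 7 = 4, so 4 days before Friday is Monday.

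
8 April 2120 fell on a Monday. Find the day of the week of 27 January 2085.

Count forward from the earlier date (January 27, 2085) to the later (April 8, 2120):
From January 27, 2085 to January 27, 2120: 35 years, of which 7 contain a Feb 29 — 28×365 + 7×366 = 12782 days.
(2100 is not a leap year (divisible by 100 but not 400).)
January 2120: 31 − 27 = 4 days remain.
Then February 2120 (29), March (31): 29 + 31 = 60 days.
April 1–8, 2120: 8 days.
Residual: 72 days.
Total: 12854 days.
12854 mod 7 = 2, so 2 days before Monday is Saturday.

Saturday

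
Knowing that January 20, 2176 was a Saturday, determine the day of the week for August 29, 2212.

Saturday

From January 20, 2176 to January 20, 2212: 36 years, of which 8 contain a Feb 29 — 28×365 + 8×366 = 13148 days.
(2200 is not a leap year (divisible by 100 but not 400).)
January 2212: 31 − 20 = 11 days remain.
Then February 2212 (29), March (31), April (30), May (31), June (30), July (31): 29 + 31 + 30 + 31 + 30 + 31 = 182 days.
August 1–29, 2212: 29 days.
Residual: 222 days.
Total: 13370 days.
13370 is a multiple of 7, so August 29, 2212 falls on the same weekday: Saturday.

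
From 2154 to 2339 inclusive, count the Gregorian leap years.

Years divisible by 4: 2156, 2160, …, 2336 — 46 in all.
Of these, 2200, 2300 are divisible by 100 but not 400, so not leap.
Leap years: 46 − 2 = 44.

44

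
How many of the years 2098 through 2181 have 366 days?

20

Years divisible by 4: 2100, 2104, …, 2180 — 21 in all.
Of these, 2100 is divisible by 100 but not 400, so not leap.
Leap years: 21 − 1 = 20.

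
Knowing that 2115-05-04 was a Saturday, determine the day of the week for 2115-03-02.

Count forward from the earlier date (March 2, 2115) to the later (May 4, 2115):
March 2115: 31 − 2 = 29 days remain.
Then April (30): 30 days.
May 1–4, 2115: 4 days.
Total: 29 + 30 + 4 = 63 days.
63 is a multiple of 7, so 2115-03-02 falls on the same weekday: Saturday.

Saturday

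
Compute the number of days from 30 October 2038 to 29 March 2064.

Day-of-year of October 30, 2038: 303.
Day-of-year of March 29, 2064: 89.
2038 has 365 days, so 365 − 303 = 62 days remain in 2038.
Full years 2039–2063: 19 common + 6 leap = 19×365 + 6×366 = 9131 days.
Total: 62 + 9131 + 89 = 9282 days.

9282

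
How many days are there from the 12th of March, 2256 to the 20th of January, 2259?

1044

March 12, 2256 → March 12, 2257: 365 days.
March 12, 2257 → March 12, 2258: 365 days.
March 2258: 31 − 12 = 19 days remain.
Then 9 full months totalling 275 days.
January 1–20, 2259: 20 days.
Residual: 314 days.
Total: 1044 days.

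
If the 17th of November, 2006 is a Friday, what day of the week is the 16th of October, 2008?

Thursday

November 17, 2006 → November 17, 2007: 365 days.
November 2007: 30 − 17 = 13 days remain.
Then 10 full months totalling 305 days.
October 1–16, 2008: 16 days.
Residual: 334 days.
Total: 699 days.
699 mod 7 = 6, so 6 days after Friday is Thursday.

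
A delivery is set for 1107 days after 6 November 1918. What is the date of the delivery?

17 November 1921

Count 1107 days after November 6, 1918:
Day-of-year of November 6, 1918: 310.
Day-of-year of November 17, 1921: 321.
1918 has 365 days, so 365 − 310 = 55 days remain in 1918.
Full years: 1919: 365; 1920: 366. Sum = 731.
Total: 55 + 731 + 321 = 1107 days.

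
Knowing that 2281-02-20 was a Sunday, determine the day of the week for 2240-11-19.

Count forward from the earlier date (November 19, 2240) to the later (February 20, 2281):
From November 19, 2240 to November 19, 2280: 40 years, of which 10 contain a Feb 29 — 30×365 + 10×366 = 14610 days.
November 2280: 30 − 19 = 11 days remain.
Then December (31), January (31): 31 + 31 = 62 days.
February 1–20, 2281: 20 days (2281 is not a leap year).
Residual: 93 days.
Total: 14703 days.
14703 mod 7 = 3, so 3 days before Sunday is Thursday.

Thursday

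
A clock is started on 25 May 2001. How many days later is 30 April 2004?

Day-of-year of May 25, 2001: 145.
Day-of-year of April 30, 2004: 121.
2001 has 365 days, so 365 − 145 = 220 days remain in 2001.
Full years: 2002: 365; 2003: 365. Sum = 730.
Total: 220 + 730 + 121 = 1071 days.

1071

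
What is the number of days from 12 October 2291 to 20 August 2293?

October 2291: 31 − 12 = 19 days remain.
Then 21 full months totalling 639 days.
August 1–20, 2293: 20 days.
Total: 19 + 639 + 20 = 678 days.

678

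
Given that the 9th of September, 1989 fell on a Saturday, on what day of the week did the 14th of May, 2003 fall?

Wednesday

From September 9, 1989 to September 9, 2002: 13 years, of which 3 contain a Feb 29 — 10×365 + 3×366 = 4748 days.
(2000 is a leap year (divisible by 400).)
September 2002: 30 − 9 = 21 days remain.
Then October (31), November (30), December (31), January (31), February 2003 (28), March (31), April (30): 31 + 30 + 31 + 31 + 28 + 31 + 30 = 212 days.
May 1–14, 2003: 14 days.
Residual: 247 days.
Total: 4995 days.
4995 mod 7 = 4, so 4 days after Saturday is Wednesday.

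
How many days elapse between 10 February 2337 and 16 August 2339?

917

February 10, 2337 → February 10, 2338: 365 days.
February 10, 2338 → February 10, 2339: 365 days.
February 2339: 28 − 10 = 18 days remain (2339 is not a leap year, so February has 28 days).
Then March (31), April (30), May (31), June (30), July (31): 31 + 30 + 31 + 30 + 31 = 153 days.
August 1–16, 2339: 16 days.
Residual: 187 days.
Total: 917 days.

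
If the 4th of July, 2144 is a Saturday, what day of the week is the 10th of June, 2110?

Count forward from the earlier date (June 10, 2110) to the later (July 4, 2144):
Day-of-year of June 10, 2110: 161.
Day-of-year of July 4, 2144: 186.
2110 has 365 days, so 365 − 161 = 204 days remain in 2110.
Full years 2111–2143: 25 common + 8 leap = 25×365 + 8×366 = 12053 days.
Total: 204 + 12053 + 186 = 12443 days.
12443 mod 7 = 4, so 4 days before Saturday is Tuesday.

Tuesday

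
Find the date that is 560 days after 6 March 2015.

16 September 2016

Count 560 days after March 6, 2015:
March 6, 2015 → March 6, 2016: 366 days (2016 is a leap year).
March 2016: 31 − 6 = 25 days remain.
Then April (30), May (31), June (30), July (31), August (31): 30 + 31 + 30 + 31 + 31 = 153 days.
September 1–16, 2016: 16 days.
Residual: 194 days.
Total: 560 days.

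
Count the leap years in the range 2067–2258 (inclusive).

46

Years divisible by 4: 2068, 2072, …, 2256 — 48 in all.
Of these, 2100, 2200 are divisible by 100 but not 400, so not leap.
Leap years: 48 − 2 = 46.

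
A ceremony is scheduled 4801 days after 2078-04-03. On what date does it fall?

2091-05-26

Count 4801 days after April 3, 2078:
From April 3, 2078 to April 3, 2091: 13 years, of which 3 contain a Feb 29 — 10×365 + 3×366 = 4748 days.
April 2091: 30 − 3 = 27 days remain.
May 1–26, 2091: 26 days.
Residual: 53 days.
Total: 4801 days.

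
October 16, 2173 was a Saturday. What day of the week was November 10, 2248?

Friday

From October 16, 2173 to October 16, 2248: 75 years, of which 18 contain a Feb 29 — 57×365 + 18×366 = 27393 days.
(2200 is not a leap year (divisible by 100 but not 400).)
October 2248: 31 − 16 = 15 days remain.
November 1–10, 2248: 10 days.
Residual: 25 days.
Total: 27418 days.
27418 mod 7 = 6, so 6 days after Saturday is Friday.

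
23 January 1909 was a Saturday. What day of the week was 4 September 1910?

Sunday

Day-of-year of January 23, 1909: 23.
Day-of-year of September 4, 1910: 247.
1909 has 365 days, so 365 − 23 = 342 days remain in 1909.
Total: 342 + 247 = 589 days.
589 mod 7 = 1, so 1 day after Saturday is Sunday.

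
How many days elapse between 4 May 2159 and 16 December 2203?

16296

Day-of-year of May 4, 2159: 124.
Day-of-year of December 16, 2203: 350.
2159 has 365 days, so 365 − 124 = 241 days remain in 2159.
Full years 2160–2202: 33 common + 10 leap = 33×365 + 10×366 = 15705 days.
Total: 241 + 15705 + 350 = 16296 days.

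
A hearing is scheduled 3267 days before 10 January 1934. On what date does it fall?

30 January 1925

Count 3267 days before January 10, 1934:
From January 30, 1925 to January 30, 1933: 8 years, of which 2 contain a Feb 29 — 6×365 + 2×366 = 2922 days.
January 1933: 31 − 30 = 1 day remains.
Then 11 full months totalling 334 days.
January 1–10, 1934: 10 days.
Residual: 345 days.
Total: 3267 days.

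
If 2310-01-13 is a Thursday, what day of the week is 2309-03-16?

Count forward from the earlier date (March 16, 2309) to the later (January 13, 2310):
March 2309: 31 − 16 = 15 days remain.
Then 9 full months totalling 275 days.
January 1–13, 2310: 13 days.
Residual: 303 days.
Total: 303 days.
303 mod 7 = 2, so 2 days before Thursday is Tuesday.

Tuesday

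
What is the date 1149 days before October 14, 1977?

August 22, 1974

Count 1149 days before October 14, 1977:
August 22, 1974 → August 22, 1975: 365 days.
August 22, 1975 → August 22, 1976: 366 days (1976 is a leap year).
August 22, 1976 → August 22, 1977: 365 days.
August 1977: 31 − 22 = 9 days remain.
Then September (30): 30 days.
October 1–14, 1977: 14 days.
Residual: 53 days.
Total: 1149 days.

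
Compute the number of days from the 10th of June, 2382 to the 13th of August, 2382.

June 2382: 30 − 10 = 20 days remain.
Then July (31): 31 days.
August 1–13, 2382: 13 days.
Total: 20 + 31 + 13 = 64 days.

64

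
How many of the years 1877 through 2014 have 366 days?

Years divisible by 4: 1880, 1884, …, 2012 — 34 in all.
Of these, 1900 is divisible by 100 but not 400, so not leap.
2000 is divisible by 400, so still leap.
Leap years: 34 − 1 = 33.

33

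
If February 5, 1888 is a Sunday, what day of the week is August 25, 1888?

February 1888: 29 − 5 = 24 days remain (1888 is a leap year, so February has 29 days).
Then March (31), April (30), May (31), June (30), July (31): 31 + 30 + 31 + 30 + 31 = 153 days.
August 1–25, 1888: 25 days.
Total: 24 + 153 + 25 = 202 days.
202 mod 7 = 6, so 6 days after Sunday is Saturday.

Saturday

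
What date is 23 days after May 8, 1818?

May 31, 1818

Count 23 days after May 8, 1818:
Within May 1818: 31 − 8 = 23 days.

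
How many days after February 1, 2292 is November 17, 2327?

Day-of-year of February 1, 2292: 32.
Day-of-year of November 17, 2327: 321.
2292 has 366 days, so 366 − 32 = 334 days remain in 2292.
Full years 2293–2326: 27 common + 7 leap = 27×365 + 7×366 = 12417 days.
Total: 334 + 12417 + 321 = 13072 days.

13072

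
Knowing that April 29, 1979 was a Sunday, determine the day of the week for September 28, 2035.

Day-of-year of April 29, 1979: 119.
Day-of-year of September 28, 2035: 271.
1979 has 365 days, so 365 − 119 = 246 days remain in 1979.
Full years 1980–2034: 41 common + 14 leap = 41×365 + 14×366 = 20089 days.
Total: 246 + 20089 + 271 = 20606 days.
20606 mod 7 = 5, so 5 days after Sunday is Friday.

Friday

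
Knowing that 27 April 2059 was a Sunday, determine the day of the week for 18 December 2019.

Wednesday

Count forward from the earlier date (December 18, 2019) to the later (April 27, 2059):
Day-of-year of December 18, 2019: 352.
Day-of-year of April 27, 2059: 117.
2019 has 365 days, so 365 − 352 = 13 days remain in 2019.
Full years 2020–2058: 29 common + 10 leap = 29×365 + 10×366 = 14245 days.
Total: 13 + 14245 + 117 = 14375 days.
14375 mod 7 = 4, so 4 days before Sunday is Wednesday.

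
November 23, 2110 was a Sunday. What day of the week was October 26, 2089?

Wednesday

Count forward from the earlier date (October 26, 2089) to the later (November 23, 2110):
From October 26, 2089 to October 26, 2110: 21 years, of which 4 contain a Feb 29 — 17×365 + 4×366 = 7669 days.
(2100 is not a leap year (divisible by 100 but not 400).)
October 2110: 31 − 26 = 5 days remain.
November 1–23, 2110: 23 days.
Residual: 28 days.
Total: 7697 days.
7697 mod 7 = 4, so 4 days before Sunday is Wednesday.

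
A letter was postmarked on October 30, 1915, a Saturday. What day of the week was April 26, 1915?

Monday

Count forward from the earlier date (April 26, 1915) to the later (October 30, 1915):
April 1915: 30 − 26 = 4 days remain.
Then May (31), June (30), July (31), August (31), September (30): 31 + 30 + 31 + 31 + 30 = 153 days.
October 1–30, 1915: 30 days.
Total: 4 + 153 + 30 = 187 days.
187 mod 7 = 5, so 5 days before Saturday is Monday.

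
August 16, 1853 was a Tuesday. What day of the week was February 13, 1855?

Day-of-year of August 16, 1853: 228.
Day-of-year of February 13, 1855: 44.
1853 has 365 days, so 365 − 228 = 137 days remain in 1853.
Full years: 1854: 365. Sum = 365.
Total: 137 + 365 + 44 = 546 days.
546 is a multiple of 7, so February 13, 1855 falls on the same weekday: Tuesday.

Tuesday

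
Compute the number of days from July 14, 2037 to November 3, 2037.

July 2037: 31 − 14 = 17 days remain.
Then August (31), September (30), October (31): 31 + 30 + 31 = 92 days.
November 1–3, 2037: 3 days.
Total: 17 + 92 + 3 = 112 days.

112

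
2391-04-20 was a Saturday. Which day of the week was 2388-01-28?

Thursday

Count forward from the earlier date (January 28, 2388) to the later (April 20, 2391):
Day-of-year of January 28, 2388: 28.
Day-of-year of April 20, 2391: 110.
2388 has 366 days, so 366 − 28 = 338 days remain in 2388.
Full years: 2389: 365; 2390: 365. Sum = 730.
Total: 338 + 730 + 110 = 1178 days.
1178 mod 7 = 2, so 2 days before Saturday is Thursday.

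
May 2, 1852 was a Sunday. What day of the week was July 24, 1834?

Count forward from the earlier date (July 24, 1834) to the later (May 2, 1852):
Day-of-year of July 24, 1834: 205.
Day-of-year of May 2, 1852: 123.
1834 has 365 days, so 365 − 205 = 160 days remain in 1834.
Full years 1835–1851: 13 common + 4 leap = 13×365 + 4×366 = 6209 days.
Total: 160 + 6209 + 123 = 6492 days.
6492 mod 7 = 3, so 3 days before Sunday is Thursday.

Thursday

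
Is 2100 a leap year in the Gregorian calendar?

2100 is not a leap year (divisible by 100 but not 400).

No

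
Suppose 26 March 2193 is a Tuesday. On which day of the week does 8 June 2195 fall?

Day-of-year of March 26, 2193: 85.
Day-of-year of June 8, 2195: 159.
2193 has 365 days, so 365 − 85 = 280 days remain in 2193.
Full years: 2194: 365. Sum = 365.
Total: 280 + 365 + 159 = 804 days.
804 mod 7 = 6, so 6 days after Tuesday is Monday.

Monday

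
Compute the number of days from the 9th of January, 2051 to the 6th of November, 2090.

14546

From January 9, 2051 to January 9, 2090: 39 years, of which 10 contain a Feb 29 — 29×365 + 10×366 = 14245 days.
January 2090: 31 − 9 = 22 days remain.
Then 9 full months totalling 273 days.
November 1–6, 2090: 6 days.
Residual: 301 days.
Total: 14546 days.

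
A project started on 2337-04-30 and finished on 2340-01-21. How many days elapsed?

April 30, 2337 → April 30, 2338: 365 days.
April 30, 2338 → April 30, 2339: 365 days.
April 2339: 30 − 30 = 0 days remain.
Then May (31), June (30), July (31), August (31), September (30), October (31), November (30), December (31): 31 + 30 + 31 + 31 + 30 + 31 + 30 + 31 = 245 days.
January 1–21, 2340: 21 days.
Residual: 266 days.
Total: 996 days.

996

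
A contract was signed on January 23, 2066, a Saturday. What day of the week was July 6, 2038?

Tuesday

Count forward from the earlier date (July 6, 2038) to the later (January 23, 2066):
Day-of-year of July 6, 2038: 187.
Day-of-year of January 23, 2066: 23.
2038 has 365 days, so 365 − 187 = 178 days remain in 2038.
Full years 2039–2065: 20 common + 7 leap = 20×365 + 7×366 = 9862 days.
Total: 178 + 9862 + 23 = 10063 days.
10063 mod 7 = 4, so 4 days before Saturday is Tuesday.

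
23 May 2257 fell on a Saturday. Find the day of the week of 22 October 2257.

May 2257: 31 − 23 = 8 days remain.
Then June (30), July (31), August (31), September (30): 30 + 31 + 31 + 30 = 122 days.
October 1–22, 2257: 22 days.
Total: 8 + 122 + 22 = 152 days.
152 mod 7 = 5, so 5 days after Saturday is Thursday.

Thursday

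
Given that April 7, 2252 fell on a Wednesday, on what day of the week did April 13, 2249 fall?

Friday

Count forward from the earlier date (April 13, 2249) to the later (April 7, 2252):
April 13, 2249 → April 13, 2250: 365 days.
April 13, 2250 → April 13, 2251: 365 days.
April 2251: 30 − 13 = 17 days remain.
Then 11 full months totalling 336 days.
April 1–7, 2252: 7 days.
Residual: 360 days.
Total: 1090 days.
1090 mod 7 = 5, so 5 days before Wednesday is Friday.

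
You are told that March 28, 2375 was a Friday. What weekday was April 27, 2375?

March 2375: 31 − 28 = 3 days remain.
April 1–27, 2375: 27 days.
Total: 3 + 27 = 30 days.
30 mod 7 = 2, so 2 days after Friday is Sunday.

Sunday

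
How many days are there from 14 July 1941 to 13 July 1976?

From July 14, 1941 to July 14, 1975: 34 years, of which 8 contain a Feb 29 — 26×365 + 8×366 = 12418 days.
July 1975: 31 − 14 = 17 days remain.
Then 11 full months totalling 335 days.
July 1–13, 1976: 13 days.
Residual: 365 days.
Total: 12783 days.

12783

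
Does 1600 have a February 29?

Yes

1600 is a leap year (divisible by 400).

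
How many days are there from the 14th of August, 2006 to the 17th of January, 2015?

Day-of-year of August 14, 2006: 226.
Day-of-year of January 17, 2015: 17.
2006 has 365 days, so 365 − 226 = 139 days remain in 2006.
Full years 2007–2014: 6 common + 2 leap = 6×365 + 2×366 = 2922 days.
Total: 139 + 2922 + 17 = 3078 days.

3078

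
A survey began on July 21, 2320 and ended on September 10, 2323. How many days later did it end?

Day-of-year of July 21, 2320: 203.
Day-of-year of September 10, 2323: 253.
2320 has 366 days, so 366 − 203 = 163 days remain in 2320.
Full years: 2321: 365; 2322: 365. Sum = 730.
Total: 163 + 730 + 253 = 1146 days.

1146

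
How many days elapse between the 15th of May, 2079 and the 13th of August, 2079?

May 2079: 31 − 15 = 16 days remain.
Then June (30), July (31): 30 + 31 = 61 days.
August 1–13, 2079: 13 days.
Total: 16 + 61 + 13 = 90 days.

90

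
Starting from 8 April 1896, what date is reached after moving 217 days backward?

4 September 1895

Count 217 days before April 8, 1896:
September 1895: 30 − 4 = 26 days remain.
Then October (31), November (30), December (31), January (31), February 1896 (29), March (31): 31 + 30 + 31 + 31 + 29 + 31 = 183 days.
April 1–8, 1896: 8 days.
Total: 26 + 183 + 8 = 217 days.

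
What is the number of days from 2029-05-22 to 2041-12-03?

4578

From May 22, 2029 to May 22, 2041: 12 years, of which 3 contain a Feb 29 — 9×365 + 3×366 = 4383 days.
May 2041: 31 − 22 = 9 days remain.
Then June (30), July (31), August (31), September (30), October (31), November (30): 30 + 31 + 31 + 30 + 31 + 30 = 183 days.
December 1–3, 2041: 3 days.
Residual: 195 days.
Total: 4578 days.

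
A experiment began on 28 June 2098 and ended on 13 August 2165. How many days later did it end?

24517

From June 28, 2098 to June 28, 2165: 67 years, of which 16 contain a Feb 29 — 51×365 + 16×366 = 24471 days.
(2100 is not a leap year (divisible by 100 but not 400).)
June 2165: 30 − 28 = 2 days remain.
Then July (31): 31 days.
August 1–13, 2165: 13 days.
Residual: 46 days.
Total: 24517 days.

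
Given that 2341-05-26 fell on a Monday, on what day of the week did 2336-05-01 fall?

Count forward from the earlier date (May 1, 2336) to the later (May 26, 2341):
May 1, 2336 → May 1, 2337: 365 days.
May 1, 2337 → May 1, 2338: 365 days.
May 1, 2338 → May 1, 2339: 365 days.
May 1, 2339 → May 1, 2340: 366 days (2340 is a leap year).
May 1, 2340 → May 1, 2341: 365 days.
Within May 2341: 26 − 1 = 25 days.
Total: 1851 days.
1851 mod 7 = 3, so 3 days before Monday is Friday.

Friday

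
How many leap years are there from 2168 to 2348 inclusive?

44

Years divisible by 4: 2168, 2172, …, 2348 — 46 in all.
Of these, 2200, 2300 are divisible by 100 but not 400, so not leap.
Leap years: 46 − 2 = 44.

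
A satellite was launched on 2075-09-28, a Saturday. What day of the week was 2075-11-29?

Friday

September 2075: 30 − 28 = 2 days remain.
Then October (31): 31 days.
November 1–29, 2075: 29 days.
Total: 2 + 31 + 29 = 62 days.
62 mod 7 = 6, so 6 days after Saturday is Friday.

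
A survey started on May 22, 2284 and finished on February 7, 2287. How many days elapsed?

991

May 22, 2284 → May 22, 2285: 365 days.
May 22, 2285 → May 22, 2286: 365 days.
May 2286: 31 − 22 = 9 days remain.
Then June (30), July (31), August (31), September (30), October (31), November (30), December (31), January (31): 30 + 31 + 31 + 30 + 31 + 30 + 31 + 31 = 245 days.
February 1–7, 2287: 7 days (2287 is not a leap year).
Residual: 261 days.
Total: 991 days.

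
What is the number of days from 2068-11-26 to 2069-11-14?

353

Day-of-year of November 26, 2068: 331.
Day-of-year of November 14, 2069: 318.
2068 has 366 days, so 366 − 331 = 35 days remain in 2068.
Total: 35 + 318 = 353 days.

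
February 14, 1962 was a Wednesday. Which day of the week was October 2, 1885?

Count forward from the earlier date (October 2, 1885) to the later (February 14, 1962):
From October 2, 1885 to October 2, 1961: 76 years, of which 18 contain a Feb 29 — 58×365 + 18×366 = 27758 days.
(1900 is not a leap year (divisible by 100 but not 400).)
October 1961: 31 − 2 = 29 days remain.
Then November (30), December (31), January (31): 30 + 31 + 31 = 92 days.
February 1–14, 1962: 14 days (1962 is not a leap year).
Residual: 135 days.
Total: 27893 days.
27893 mod 7 = 5, so 5 days before Wednesday is Friday.

Friday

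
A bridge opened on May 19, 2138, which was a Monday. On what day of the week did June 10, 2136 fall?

Sunday

Count forward from the earlier date (June 10, 2136) to the later (May 19, 2138):
Day-of-year of June 10, 2136: 162.
Day-of-year of May 19, 2138: 139.
2136 has 366 days, so 366 − 162 = 204 days remain in 2136.
Full years: 2137: 365. Sum = 365.
Total: 204 + 365 + 139 = 708 days.
708 mod 7 = 1, so 1 day before Monday is Sunday.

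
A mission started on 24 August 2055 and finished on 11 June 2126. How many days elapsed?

25858

Day-of-year of August 24, 2055: 236.
Day-of-year of June 11, 2126: 162.
2055 has 365 days, so 365 − 236 = 129 days remain in 2055.
Full years 2056–2125: 53 common + 17 leap = 53×365 + 17×366 = 25567 days.
Total: 129 + 25567 + 162 = 25858 days.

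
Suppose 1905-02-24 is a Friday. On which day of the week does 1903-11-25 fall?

Count forward from the earlier date (November 25, 1903) to the later (February 24, 1905):
Day-of-year of November 25, 1903: 329.
Day-of-year of February 24, 1905: 55.
1903 has 365 days, so 365 − 329 = 36 days remain in 1903.
Full years: 1904: 366. Sum = 366.
Total: 36 + 366 + 55 = 457 days.
457 mod 7 = 2, so 2 days before Friday is Wednesday.

Wednesday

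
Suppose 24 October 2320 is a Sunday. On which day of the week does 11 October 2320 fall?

Monday

Count forward from the earlier date (October 11, 2320) to the later (October 24, 2320):
Within October 2320: 24 − 11 = 13 days.
13 mod 7 = 6, so 6 days before Sunday is Monday.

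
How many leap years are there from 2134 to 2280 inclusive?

36

Years divisible by 4: 2136, 2140, …, 2280 — 37 in all.
Of these, 2200 is divisible by 100 but not 400, so not leap.
Leap years: 37 − 1 = 36.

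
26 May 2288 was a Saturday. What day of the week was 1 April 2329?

Monday

Day-of-year of May 26, 2288: 147.
Day-of-year of April 1, 2329: 91.
2288 has 366 days, so 366 − 147 = 219 days remain in 2288.
Full years 2289–2328: 31 common + 9 leap = 31×365 + 9×366 = 14609 days.
Total: 219 + 14609 + 91 = 14919 days.
14919 mod 7 = 2, so 2 days after Saturday is Monday.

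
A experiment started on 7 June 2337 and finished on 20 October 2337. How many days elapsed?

June 2337: 30 − 7 = 23 days remain.
Then July (31), August (31), September (30): 31 + 31 + 30 = 92 days.
October 1–20, 2337: 20 days.
Total: 23 + 92 + 20 = 135 days.

135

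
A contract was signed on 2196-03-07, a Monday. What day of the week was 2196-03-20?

Within March 2196: 20 − 7 = 13 days.
13 mod 7 = 6, so 6 days after Monday is Sunday.

Sunday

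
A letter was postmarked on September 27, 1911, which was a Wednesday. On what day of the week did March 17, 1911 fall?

Friday

Count forward from the earlier date (March 17, 1911) to the later (September 27, 1911):
March 1911: 31 − 17 = 14 days remain.
Then April (30), May (31), June (30), July (31), August (31): 30 + 31 + 30 + 31 + 31 = 153 days.
September 1–27, 1911: 27 days.
Total: 14 + 153 + 27 = 194 days.
194 mod 7 = 5, so 5 days before Wednesday is Friday.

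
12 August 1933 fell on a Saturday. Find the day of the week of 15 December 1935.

August 12, 1933 → August 12, 1934: 365 days.
August 12, 1934 → August 12, 1935: 365 days.
August 1935: 31 − 12 = 19 days remain.
Then September (30), October (31), November (30): 30 + 31 + 30 = 91 days.
December 1–15, 1935: 15 days.
Residual: 125 days.
Total: 855 days.
855 mod 7 = 1, so 1 day after Saturday is Sunday.

Sunday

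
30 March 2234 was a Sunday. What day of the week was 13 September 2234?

Saturday

March 2234: 31 − 30 = 1 day remains.
Then April (30), May (31), June (30), July (31), August (31): 30 + 31 + 30 + 31 + 31 = 153 days.
September 1–13, 2234: 13 days.
Total: 1 + 153 + 13 = 167 days.
167 mod 7 = 6, so 6 days after Sunday is Saturday.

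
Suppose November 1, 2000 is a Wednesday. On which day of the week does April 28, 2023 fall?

Day-of-year of November 1, 2000: 306.
Day-of-year of April 28, 2023: 118.
2000 has 366 days, so 366 − 306 = 60 days remain in 2000.
Full years 2001–2022: 17 common + 5 leap = 17×365 + 5×366 = 8035 days.
Total: 60 + 8035 + 118 = 8213 days.
8213 mod 7 = 2, so 2 days after Wednesday is Friday.

Friday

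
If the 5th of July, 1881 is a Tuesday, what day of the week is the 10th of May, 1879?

Saturday

Count forward from the earlier date (May 10, 1879) to the later (July 5, 1881):
May 1879: 31 − 10 = 21 days remain.
Then 25 full months totalling 761 days.
July 1–5, 1881: 5 days.
Total: 21 + 761 + 5 = 787 days.
787 mod 7 = 3, so 3 days before Tuesday is Saturday.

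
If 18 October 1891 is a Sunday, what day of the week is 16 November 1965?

From October 18, 1891 to October 18, 1965: 74 years, of which 18 contain a Feb 29 — 56×365 + 18×366 = 27028 days.
(1900 is not a leap year (divisible by 100 but not 400).)
October 1965: 31 − 18 = 13 days remain.
November 1–16, 1965: 16 days.
Residual: 29 days.
Total: 27057 days.
27057 mod 7 = 2, so 2 days after Sunday is Tuesday.

Tuesday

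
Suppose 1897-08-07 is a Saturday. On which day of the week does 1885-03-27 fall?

Count forward from the earlier date (March 27, 1885) to the later (August 7, 1897):
From March 27, 1885 to March 27, 1897: 12 years, of which 3 contain a Feb 29 — 9×365 + 3×366 = 4383 days.
March 1897: 31 − 27 = 4 days remain.
Then April (30), May (31), June (30), July (31): 30 + 31 + 30 + 31 = 122 days.
August 1–7, 1897: 7 days.
Residual: 133 days.
Total: 4516 days.
4516 mod 7 = 1, so 1 day before Saturday is Friday.

Friday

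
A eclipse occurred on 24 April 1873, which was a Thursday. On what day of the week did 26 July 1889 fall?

Friday

Day-of-year of April 24, 1873: 114.
Day-of-year of July 26, 1889: 207.
1873 has 365 days, so 365 − 114 = 251 days remain in 1873.
Full years 1874–1888: 11 common + 4 leap = 11×365 + 4×366 = 5479 days.
Total: 251 + 5479 + 207 = 5937 days.
5937 mod 7 = 1, so 1 day after Thursday is Friday.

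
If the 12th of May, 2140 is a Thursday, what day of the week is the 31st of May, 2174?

Day-of-year of May 12, 2140: 133.
Day-of-year of May 31, 2174: 151.
2140 has 366 days, so 366 − 133 = 233 days remain in 2140.
Full years 2141–2173: 25 common + 8 leap = 25×365 + 8×366 = 12053 days.
Total: 233 + 12053 + 151 = 12437 days.
12437 mod 7 = 5, so 5 days after Thursday is Tuesday.

Tuesday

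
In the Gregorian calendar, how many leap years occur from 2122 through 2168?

12

Years divisible by 4 in [2122, 2168]: 2124, 2128, 2132, 2136, 2140, 2144, 2148, 2152, 2156, 2160, 2164, 2168.
No century exceptions apply. Count: 12.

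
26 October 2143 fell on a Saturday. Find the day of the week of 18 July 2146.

Day-of-year of October 26, 2143: 299.
Day-of-year of July 18, 2146: 199.
2143 has 365 days, so 365 − 299 = 66 days remain in 2143.
Full years: 2144: 366; 2145: 365. Sum = 731.
Total: 66 + 731 + 199 = 996 days.
996 mod 7 = 2, so 2 days after Saturday is Monday.

Monday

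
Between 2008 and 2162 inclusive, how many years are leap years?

38

Years divisible by 4: 2008, 2012, …, 2160 — 39 in all.
Of these, 2100 is divisible by 100 but not 400, so not leap.
Leap years: 39 − 1 = 38.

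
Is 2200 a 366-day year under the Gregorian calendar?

No

2200 is not a leap year (divisible by 100 but not 400).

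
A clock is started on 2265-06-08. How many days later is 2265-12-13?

June 2265: 30 − 8 = 22 days remain.
Then July (31), August (31), September (30), October (31), November (30): 31 + 31 + 30 + 31 + 30 = 153 days.
December 1–13, 2265: 13 days.
Total: 22 + 153 + 13 = 188 days.

188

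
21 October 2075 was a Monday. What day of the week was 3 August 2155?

Sunday

From October 21, 2075 to October 21, 2154: 79 years, of which 19 contain a Feb 29 — 60×365 + 19×366 = 28854 days.
(2100 is not a leap year (divisible by 100 but not 400).)
October 2154: 31 − 21 = 10 days remain.
Then 9 full months totalling 273 days.
August 1–3, 2155: 3 days.
Residual: 286 days.
Total: 29140 days.
29140 mod 7 = 6, so 6 days after Monday is Sunday.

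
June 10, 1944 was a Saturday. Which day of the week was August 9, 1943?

Count forward from the earlier date (August 9, 1943) to the later (June 10, 1944):
August 1943: 31 − 9 = 22 days remain.
Then 9 full months totalling 274 days.
June 1–10, 1944: 10 days.
Residual: 306 days.
Total: 306 days.
306 mod 7 = 5, so 5 days before Saturday is Monday.

Monday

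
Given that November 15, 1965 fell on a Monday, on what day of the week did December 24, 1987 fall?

From November 15, 1965 to November 15, 1987: 22 years, of which 5 contain a Feb 29 — 17×365 + 5×366 = 8035 days.
November 1987: 30 − 15 = 15 days remain.
December 1–24, 1987: 24 days.
Residual: 39 days.
Total: 8074 days.
8074 mod 7 = 3, so 3 days after Monday is Thursday.

Thursday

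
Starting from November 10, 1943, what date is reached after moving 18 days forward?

November 28, 1943

Count 18 days after November 10, 1943:
Within November 1943: 28 − 10 = 18 days.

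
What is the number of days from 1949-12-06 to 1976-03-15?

9596

From December 6, 1949 to December 6, 1975: 26 years, of which 6 contain a Feb 29 — 20×365 + 6×366 = 9496 days.
December 1975: 31 − 6 = 25 days remain.
Then January (31), February 1976 (29): 31 + 29 = 60 days.
March 1–15, 1976: 15 days.
Residual: 100 days.
Total: 9596 days.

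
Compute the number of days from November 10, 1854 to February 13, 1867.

Day-of-year of November 10, 1854: 314.
Day-of-year of February 13, 1867: 44.
1854 has 365 days, so 365 − 314 = 51 days remain in 1854.
Full years 1855–1866: 9 common + 3 leap = 9×365 + 3×366 = 4383 days.
Total: 51 + 4383 + 44 = 4478 days.

4478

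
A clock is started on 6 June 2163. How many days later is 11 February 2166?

981

Day-of-year of June 6, 2163: 157.
Day-of-year of February 11, 2166: 42.
2163 has 365 days, so 365 − 157 = 208 days remain in 2163.
Full years: 2164: 366; 2165: 365. Sum = 731.
Total: 208 + 731 + 42 = 981 days.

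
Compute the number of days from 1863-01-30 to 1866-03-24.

Day-of-year of January 30, 1863: 30.
Day-of-year of March 24, 1866: 83.
1863 has 365 days, so 365 − 30 = 335 days remain in 1863.
Full years: 1864: 366; 1865: 365. Sum = 731.
Total: 335 + 731 + 83 = 1149 days.

1149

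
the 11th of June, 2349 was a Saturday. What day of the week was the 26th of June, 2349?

Sunday

Within June 2349: 26 − 11 = 15 days.
15 mod 7 = 1, so 1 day after Saturday is Sunday.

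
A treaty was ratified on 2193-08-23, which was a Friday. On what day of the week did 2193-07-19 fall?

Friday

Count forward from the earlier date (July 19, 2193) to the later (August 23, 2193):
July 2193: 31 − 19 = 12 days remain.
August 1–23, 2193: 23 days.
Total: 12 + 23 = 35 days.
35 is a multiple of 7, so 2193-07-19 falls on the same weekday: Friday.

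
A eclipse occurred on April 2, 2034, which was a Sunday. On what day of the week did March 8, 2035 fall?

Day-of-year of April 2, 2034: 92.
Day-of-year of March 8, 2035: 67.
2034 has 365 days, so 365 − 92 = 273 days remain in 2034.
Total: 273 + 67 = 340 days.
340 mod 7 = 4, so 4 days after Sunday is Thursday.

Thursday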